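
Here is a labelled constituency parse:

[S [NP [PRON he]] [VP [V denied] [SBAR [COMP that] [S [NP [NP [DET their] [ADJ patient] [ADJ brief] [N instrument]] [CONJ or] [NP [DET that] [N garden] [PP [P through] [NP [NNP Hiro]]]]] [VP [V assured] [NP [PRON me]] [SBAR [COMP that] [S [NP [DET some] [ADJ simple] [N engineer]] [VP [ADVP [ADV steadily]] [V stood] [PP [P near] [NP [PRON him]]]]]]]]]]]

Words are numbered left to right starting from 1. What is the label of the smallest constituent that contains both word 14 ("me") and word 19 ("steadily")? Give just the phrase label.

VP

Both words fall inside [VP assured me that some simple engineer steadily stood near him] (words 13–22), and no smaller constituent contains them both. Label: VP.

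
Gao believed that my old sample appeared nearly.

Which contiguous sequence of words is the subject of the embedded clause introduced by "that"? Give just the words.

The subject of the embedded clause introduced by "that" is the NP immediately before the verb "appeared": "my old sample".

my old sample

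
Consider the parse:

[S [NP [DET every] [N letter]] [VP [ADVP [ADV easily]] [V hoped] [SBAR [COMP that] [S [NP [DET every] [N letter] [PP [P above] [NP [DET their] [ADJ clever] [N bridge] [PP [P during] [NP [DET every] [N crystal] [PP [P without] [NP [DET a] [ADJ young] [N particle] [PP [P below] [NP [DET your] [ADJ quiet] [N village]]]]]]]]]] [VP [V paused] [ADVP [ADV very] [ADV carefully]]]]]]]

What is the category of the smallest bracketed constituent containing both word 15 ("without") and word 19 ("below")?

PP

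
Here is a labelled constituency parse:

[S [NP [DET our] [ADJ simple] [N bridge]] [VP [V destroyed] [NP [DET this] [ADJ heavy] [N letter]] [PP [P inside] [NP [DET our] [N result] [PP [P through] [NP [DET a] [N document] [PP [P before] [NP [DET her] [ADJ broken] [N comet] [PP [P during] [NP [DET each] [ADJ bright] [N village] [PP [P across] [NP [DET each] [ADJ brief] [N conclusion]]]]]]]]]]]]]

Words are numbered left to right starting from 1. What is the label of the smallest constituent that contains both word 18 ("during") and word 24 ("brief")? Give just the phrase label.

PP

Both words fall inside [PP during each bright village across each brief conclusion] (words 18–25), and no smaller constituent contains them both. Label: PP.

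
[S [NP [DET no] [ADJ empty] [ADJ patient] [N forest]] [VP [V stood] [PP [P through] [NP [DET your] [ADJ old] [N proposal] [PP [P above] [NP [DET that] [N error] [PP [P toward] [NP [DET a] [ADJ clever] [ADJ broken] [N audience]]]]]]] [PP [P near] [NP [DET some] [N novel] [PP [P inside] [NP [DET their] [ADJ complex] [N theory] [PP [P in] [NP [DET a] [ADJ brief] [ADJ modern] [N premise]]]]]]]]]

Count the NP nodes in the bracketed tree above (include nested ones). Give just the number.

7

Listing each NP by its span: [NP no empty patient forest]; [NP your old proposal above that error toward a clever broken audience]; [NP that error toward a clever broken audience]; [NP a clever broken audience]; [NP some novel inside their complex theory in a brief modern premise]; [NP their complex theory in a brief modern premise] … — that makes 7.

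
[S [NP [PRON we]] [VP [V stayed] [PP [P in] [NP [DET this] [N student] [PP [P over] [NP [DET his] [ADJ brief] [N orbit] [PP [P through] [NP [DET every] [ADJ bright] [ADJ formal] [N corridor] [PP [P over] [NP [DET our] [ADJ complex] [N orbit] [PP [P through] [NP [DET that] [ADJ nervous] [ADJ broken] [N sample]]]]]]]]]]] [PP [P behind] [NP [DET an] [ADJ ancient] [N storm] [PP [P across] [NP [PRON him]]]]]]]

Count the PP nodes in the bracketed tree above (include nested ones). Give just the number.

7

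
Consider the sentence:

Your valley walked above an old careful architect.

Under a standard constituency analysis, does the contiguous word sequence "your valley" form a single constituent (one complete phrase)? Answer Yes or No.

Yes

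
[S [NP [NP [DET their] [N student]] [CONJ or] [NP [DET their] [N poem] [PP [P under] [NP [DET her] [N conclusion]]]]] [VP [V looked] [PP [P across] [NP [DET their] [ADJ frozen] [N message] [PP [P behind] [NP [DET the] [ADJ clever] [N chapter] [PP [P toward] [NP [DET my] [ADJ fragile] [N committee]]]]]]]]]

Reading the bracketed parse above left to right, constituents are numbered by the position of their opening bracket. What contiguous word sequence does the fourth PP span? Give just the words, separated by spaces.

toward my fragile committee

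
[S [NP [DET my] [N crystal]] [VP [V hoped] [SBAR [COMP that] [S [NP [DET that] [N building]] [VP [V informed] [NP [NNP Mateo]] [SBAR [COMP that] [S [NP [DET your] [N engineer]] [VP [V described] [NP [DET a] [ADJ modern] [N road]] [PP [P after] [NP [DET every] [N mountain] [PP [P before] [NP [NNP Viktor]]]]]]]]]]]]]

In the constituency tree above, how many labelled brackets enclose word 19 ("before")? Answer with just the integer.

12

Counting open brackets not yet closed at "before": [S [VP [SBAR [S [VP [SBAR [S [VP [PP [NP [PP [P = 12.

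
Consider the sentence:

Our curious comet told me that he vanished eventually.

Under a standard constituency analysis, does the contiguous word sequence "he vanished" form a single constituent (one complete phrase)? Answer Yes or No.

The smallest constituent containing the whole sequence is the clause [S he vanished eventually], but the sequence is only part of it — it straddles the boundary between noun phrase "he" and verb phrase "vanished eventually".

No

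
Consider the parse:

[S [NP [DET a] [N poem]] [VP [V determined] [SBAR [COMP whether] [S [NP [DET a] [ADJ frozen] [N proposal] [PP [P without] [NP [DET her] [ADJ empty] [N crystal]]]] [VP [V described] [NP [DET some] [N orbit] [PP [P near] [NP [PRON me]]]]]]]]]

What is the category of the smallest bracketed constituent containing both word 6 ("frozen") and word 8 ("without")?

NP

Word 6 lies under S → VP → SBAR → S → NP → ADJ; word 8 lies under S → VP → SBAR → S → NP → PP → P. The lowest shared node is the NP.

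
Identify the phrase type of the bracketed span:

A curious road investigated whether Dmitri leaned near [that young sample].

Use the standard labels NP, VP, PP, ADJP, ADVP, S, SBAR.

NP

The bracketed span "that young sample" is headed by "sample", making it a noun phrase (NP).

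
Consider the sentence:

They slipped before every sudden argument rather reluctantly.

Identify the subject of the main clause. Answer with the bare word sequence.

"they" is the NP that combines with the VP headed by "slipped" to form the main clause — the subject.

they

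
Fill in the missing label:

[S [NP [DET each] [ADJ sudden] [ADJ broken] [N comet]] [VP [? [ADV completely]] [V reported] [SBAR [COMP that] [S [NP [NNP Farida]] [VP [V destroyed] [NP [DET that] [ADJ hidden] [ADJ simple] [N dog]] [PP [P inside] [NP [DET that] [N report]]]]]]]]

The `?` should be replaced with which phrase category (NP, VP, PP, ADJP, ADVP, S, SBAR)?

Looking at what the `?` directly dominates — ADV 'completely' — this is an adverb phrase (ADVP).

ADVP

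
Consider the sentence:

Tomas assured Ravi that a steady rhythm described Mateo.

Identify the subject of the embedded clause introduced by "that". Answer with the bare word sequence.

a steady rhythm

"a steady rhythm" is the NP that combines with the VP headed by "described" to form the embedded clause introduced by "that" — the subject.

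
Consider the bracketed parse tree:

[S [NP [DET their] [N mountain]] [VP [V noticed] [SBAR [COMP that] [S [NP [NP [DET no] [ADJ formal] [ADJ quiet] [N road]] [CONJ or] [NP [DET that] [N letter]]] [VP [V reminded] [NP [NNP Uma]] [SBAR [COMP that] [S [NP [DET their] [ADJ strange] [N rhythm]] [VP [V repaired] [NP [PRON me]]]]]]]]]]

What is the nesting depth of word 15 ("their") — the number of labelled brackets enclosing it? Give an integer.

9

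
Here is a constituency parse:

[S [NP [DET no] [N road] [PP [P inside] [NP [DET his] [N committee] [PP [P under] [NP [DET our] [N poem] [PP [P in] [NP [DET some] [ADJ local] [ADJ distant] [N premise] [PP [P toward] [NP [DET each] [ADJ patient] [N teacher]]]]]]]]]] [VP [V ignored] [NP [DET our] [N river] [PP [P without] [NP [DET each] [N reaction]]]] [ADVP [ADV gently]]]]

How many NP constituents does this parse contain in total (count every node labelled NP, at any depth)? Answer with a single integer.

The NP constituents are: [NP no road inside his committee under our poem in some local distant premise toward each patient teacher]; [NP his committee under our poem in some local distant premise toward each patient teacher]; [NP our poem in some local distant premise toward each patient teacher]; [NP some local distant premise toward each patient teacher]; [NP each patient teacher]; [NP our river without each reaction] …. Total: 7.

7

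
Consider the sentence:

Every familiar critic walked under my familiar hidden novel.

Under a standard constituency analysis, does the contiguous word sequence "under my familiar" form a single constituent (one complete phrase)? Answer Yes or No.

"under" belongs to the preposition "under" while "familiar" belongs to the noun phrase "my familiar hidden novel"; a span that runs across that boundary is not a single phrase.

No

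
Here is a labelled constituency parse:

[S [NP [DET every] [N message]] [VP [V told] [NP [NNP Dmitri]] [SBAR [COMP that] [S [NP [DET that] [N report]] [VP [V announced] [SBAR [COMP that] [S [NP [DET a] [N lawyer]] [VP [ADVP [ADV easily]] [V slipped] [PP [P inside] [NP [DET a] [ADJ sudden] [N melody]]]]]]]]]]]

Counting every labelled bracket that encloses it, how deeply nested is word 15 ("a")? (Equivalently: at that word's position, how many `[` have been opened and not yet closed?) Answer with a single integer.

Counting open brackets not yet closed at "a": [S [VP [SBAR [S [VP [SBAR [S [VP [PP [NP [DET = 11.

11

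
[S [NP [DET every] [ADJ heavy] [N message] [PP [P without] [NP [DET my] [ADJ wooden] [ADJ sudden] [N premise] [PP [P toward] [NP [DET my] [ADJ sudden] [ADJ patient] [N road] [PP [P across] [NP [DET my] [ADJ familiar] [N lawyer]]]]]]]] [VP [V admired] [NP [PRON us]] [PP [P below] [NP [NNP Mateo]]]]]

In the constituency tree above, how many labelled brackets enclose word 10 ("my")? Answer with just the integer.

7

Path from the root down to the word: S → NP → PP → NP → PP → NP → DET. That is 7 enclosing brackets.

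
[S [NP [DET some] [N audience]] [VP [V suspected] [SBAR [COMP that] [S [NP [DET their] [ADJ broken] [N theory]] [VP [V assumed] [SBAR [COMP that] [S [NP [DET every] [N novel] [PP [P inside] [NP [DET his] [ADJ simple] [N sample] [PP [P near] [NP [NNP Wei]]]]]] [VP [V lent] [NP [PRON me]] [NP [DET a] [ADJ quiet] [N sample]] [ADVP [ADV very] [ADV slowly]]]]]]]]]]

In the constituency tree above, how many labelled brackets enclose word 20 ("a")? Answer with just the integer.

Path from the root down to the word: S → VP → SBAR → S → VP → SBAR → S → VP → NP → DET. That is 10 enclosing brackets.

10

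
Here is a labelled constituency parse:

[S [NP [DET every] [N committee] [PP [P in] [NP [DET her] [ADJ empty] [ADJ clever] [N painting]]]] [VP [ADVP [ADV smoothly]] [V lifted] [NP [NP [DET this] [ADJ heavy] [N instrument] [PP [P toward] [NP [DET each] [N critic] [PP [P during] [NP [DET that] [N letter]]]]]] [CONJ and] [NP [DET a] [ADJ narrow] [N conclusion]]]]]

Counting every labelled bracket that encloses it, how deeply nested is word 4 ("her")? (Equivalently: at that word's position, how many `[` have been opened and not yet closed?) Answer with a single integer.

5

Counting open brackets not yet closed at "her": [S [NP [PP [NP [DET = 5.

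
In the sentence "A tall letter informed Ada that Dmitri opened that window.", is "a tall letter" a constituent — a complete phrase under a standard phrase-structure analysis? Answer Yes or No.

Yes

The sequence corresponds to a single NP node — the noun phrase "a tall letter".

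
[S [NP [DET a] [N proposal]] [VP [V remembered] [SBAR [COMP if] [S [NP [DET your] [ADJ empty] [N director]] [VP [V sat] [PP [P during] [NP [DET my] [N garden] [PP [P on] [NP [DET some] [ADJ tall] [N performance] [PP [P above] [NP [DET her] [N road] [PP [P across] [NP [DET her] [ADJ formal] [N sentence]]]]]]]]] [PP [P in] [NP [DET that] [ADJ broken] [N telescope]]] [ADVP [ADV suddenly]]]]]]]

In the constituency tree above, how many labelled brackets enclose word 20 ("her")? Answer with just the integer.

14

The word sits inside DET, which is inside NP, inside PP, inside NP, inside PP, inside NP, inside PP, inside NP, inside PP, inside VP, inside S, inside SBAR, inside VP, inside S — 14 brackets in all.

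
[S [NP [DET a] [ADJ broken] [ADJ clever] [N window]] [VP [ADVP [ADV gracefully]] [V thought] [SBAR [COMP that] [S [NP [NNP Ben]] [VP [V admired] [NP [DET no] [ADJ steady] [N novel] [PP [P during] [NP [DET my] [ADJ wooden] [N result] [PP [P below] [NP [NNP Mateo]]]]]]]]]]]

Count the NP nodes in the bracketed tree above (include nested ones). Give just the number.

5

Scanning left to right, an opening `[NP` appears at word positions 1, 8, 10, 14, 18 — 5 in total.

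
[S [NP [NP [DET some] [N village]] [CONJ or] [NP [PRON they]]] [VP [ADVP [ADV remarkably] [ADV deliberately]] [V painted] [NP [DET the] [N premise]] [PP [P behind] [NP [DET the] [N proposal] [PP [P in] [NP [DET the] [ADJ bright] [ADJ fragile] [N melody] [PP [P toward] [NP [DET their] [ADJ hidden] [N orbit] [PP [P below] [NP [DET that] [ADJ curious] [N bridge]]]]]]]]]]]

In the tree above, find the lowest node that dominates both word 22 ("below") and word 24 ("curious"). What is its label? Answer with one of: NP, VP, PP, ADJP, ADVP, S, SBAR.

PP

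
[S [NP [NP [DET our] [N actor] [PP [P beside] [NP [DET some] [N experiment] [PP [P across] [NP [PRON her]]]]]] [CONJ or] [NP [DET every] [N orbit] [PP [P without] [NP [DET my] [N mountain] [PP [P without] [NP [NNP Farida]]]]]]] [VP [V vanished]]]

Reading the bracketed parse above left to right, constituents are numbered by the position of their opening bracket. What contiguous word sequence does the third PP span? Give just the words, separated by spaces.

Opening `[PP` markers occur at word positions 3, 6, 11, 14; the third of these opens the constituent [PP without my mountain without Farida].

without my mountain without Farida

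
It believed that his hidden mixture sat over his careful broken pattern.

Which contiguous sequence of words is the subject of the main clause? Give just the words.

In the main clause the verb is "believed"; the NP preceding it, "it", is the subject.

it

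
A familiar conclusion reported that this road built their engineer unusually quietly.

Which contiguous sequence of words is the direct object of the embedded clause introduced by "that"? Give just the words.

their engineer

Within the embedded clause introduced by "that", the direct object of "built" is "their engineer".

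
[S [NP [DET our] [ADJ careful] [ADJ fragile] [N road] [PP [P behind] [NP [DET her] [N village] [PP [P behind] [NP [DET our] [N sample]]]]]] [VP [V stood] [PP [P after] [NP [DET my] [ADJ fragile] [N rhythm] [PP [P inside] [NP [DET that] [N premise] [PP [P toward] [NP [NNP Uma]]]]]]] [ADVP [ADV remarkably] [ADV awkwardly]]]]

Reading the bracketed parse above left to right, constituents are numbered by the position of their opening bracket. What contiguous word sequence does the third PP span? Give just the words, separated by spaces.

after my fragile rhythm inside that premise toward Uma

The PP opening brackets appear, in order, over: "behind her village behind our sample"; "behind our sample"; "after my fragile rhythm inside that premise toward Uma"; "inside that premise toward Uma"; "toward Uma". The third one spans "after my fragile rhythm inside that premise toward Uma".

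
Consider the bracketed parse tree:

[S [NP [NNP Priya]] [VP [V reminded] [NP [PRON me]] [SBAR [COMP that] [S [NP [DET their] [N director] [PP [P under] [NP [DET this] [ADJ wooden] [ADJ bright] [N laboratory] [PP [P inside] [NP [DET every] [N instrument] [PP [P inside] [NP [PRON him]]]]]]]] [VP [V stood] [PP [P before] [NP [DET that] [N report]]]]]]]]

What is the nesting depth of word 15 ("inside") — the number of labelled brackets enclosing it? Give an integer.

Counting open brackets not yet closed at "inside": [S [VP [SBAR [S [NP [PP [NP [PP [NP [PP [P = 11.

11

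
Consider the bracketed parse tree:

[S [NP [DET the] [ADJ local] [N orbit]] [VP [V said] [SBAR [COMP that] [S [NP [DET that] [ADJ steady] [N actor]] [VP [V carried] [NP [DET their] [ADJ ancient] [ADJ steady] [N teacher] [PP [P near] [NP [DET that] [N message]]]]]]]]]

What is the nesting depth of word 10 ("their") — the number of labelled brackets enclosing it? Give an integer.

Counting open brackets not yet closed at "their": [S [VP [SBAR [S [VP [NP [DET = 7.

7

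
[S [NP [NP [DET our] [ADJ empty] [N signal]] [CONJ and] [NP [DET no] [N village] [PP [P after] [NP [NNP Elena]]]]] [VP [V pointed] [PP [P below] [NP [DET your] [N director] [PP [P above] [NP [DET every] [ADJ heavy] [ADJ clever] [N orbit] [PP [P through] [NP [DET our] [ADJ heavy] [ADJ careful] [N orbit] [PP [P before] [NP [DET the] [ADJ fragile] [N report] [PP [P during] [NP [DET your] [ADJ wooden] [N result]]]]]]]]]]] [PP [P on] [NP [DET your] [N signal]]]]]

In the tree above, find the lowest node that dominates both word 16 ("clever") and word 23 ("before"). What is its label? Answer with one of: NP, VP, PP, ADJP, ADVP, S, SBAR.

NP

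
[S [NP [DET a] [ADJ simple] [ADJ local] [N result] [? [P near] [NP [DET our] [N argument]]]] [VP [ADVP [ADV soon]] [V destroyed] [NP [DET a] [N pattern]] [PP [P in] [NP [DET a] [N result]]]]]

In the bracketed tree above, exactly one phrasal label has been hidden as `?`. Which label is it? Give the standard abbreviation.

The `?` node immediately contains: P 'near', NP. That is the internal structure of a prepositional phrase, so the label is PP.

PP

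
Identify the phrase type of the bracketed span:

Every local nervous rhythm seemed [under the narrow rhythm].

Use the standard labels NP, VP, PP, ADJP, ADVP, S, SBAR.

The span is built around the preposition "under" — a prepositional phrase (PP).

PP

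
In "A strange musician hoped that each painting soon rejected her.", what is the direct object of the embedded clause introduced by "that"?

her

The verb of the embedded clause introduced by "that" is "rejected"; its direct object is the NP "her".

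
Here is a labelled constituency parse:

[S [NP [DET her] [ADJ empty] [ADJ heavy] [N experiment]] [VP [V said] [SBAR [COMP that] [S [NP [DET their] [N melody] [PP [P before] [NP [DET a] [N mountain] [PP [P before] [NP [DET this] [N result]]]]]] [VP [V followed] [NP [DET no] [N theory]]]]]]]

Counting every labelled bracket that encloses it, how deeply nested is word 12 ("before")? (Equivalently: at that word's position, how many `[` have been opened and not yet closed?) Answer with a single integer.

9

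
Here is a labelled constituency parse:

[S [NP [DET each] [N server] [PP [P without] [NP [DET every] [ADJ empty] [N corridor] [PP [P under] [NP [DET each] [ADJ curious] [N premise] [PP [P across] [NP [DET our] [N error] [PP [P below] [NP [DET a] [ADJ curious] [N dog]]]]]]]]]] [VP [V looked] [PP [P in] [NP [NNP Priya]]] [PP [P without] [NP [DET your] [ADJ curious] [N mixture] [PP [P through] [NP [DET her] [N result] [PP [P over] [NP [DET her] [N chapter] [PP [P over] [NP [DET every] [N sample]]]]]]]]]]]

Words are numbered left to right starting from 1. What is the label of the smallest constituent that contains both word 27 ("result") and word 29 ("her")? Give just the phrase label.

NP

Both words fall inside [NP her result over her chapter over every sample] (words 26–33), and no smaller constituent contains them both. Label: NP.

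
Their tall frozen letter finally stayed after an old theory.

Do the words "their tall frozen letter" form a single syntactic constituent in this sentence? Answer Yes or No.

Yes

These words form the whole noun phrase headed by "letter", so yes — one constituent.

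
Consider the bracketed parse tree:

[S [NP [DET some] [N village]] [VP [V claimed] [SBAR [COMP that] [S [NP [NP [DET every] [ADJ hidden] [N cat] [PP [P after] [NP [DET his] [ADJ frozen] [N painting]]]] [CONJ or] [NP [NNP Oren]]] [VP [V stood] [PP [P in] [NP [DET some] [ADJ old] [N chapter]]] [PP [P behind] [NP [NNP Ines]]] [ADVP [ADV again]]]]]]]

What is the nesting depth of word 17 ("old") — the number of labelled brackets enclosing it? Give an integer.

8

Counting open brackets not yet closed at "old": [S [VP [SBAR [S [VP [PP [NP [ADJ = 8.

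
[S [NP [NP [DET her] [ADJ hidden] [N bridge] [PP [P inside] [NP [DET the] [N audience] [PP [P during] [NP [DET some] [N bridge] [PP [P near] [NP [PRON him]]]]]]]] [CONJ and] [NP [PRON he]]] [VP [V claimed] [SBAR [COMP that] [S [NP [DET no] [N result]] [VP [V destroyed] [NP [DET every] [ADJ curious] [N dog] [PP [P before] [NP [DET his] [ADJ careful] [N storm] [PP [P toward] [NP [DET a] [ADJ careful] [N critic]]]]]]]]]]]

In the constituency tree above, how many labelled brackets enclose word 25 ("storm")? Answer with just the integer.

9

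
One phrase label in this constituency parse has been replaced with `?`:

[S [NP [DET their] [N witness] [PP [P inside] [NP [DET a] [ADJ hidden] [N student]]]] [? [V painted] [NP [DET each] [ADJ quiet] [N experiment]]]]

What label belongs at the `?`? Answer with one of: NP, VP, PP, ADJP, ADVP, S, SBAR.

VP

Looking at what the `?` directly dominates — V 'painted', NP — this is a verb phrase (VP).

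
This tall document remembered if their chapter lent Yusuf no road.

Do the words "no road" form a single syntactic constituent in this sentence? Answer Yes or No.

Yes

"no road" is exactly the noun phrase [NP no road], a complete constituent.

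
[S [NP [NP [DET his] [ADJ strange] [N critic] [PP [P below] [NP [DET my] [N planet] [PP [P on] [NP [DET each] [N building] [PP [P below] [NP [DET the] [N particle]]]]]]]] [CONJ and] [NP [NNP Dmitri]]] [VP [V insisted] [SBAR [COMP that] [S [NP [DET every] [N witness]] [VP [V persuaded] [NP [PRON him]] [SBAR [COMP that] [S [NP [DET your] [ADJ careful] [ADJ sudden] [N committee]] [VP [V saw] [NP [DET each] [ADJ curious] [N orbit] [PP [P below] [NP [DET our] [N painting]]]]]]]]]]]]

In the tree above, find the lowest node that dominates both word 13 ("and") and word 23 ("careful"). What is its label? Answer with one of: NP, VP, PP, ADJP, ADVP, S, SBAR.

Both words fall inside [S his strange critic below my planet on each building below the particle and Dmitri insisted that every witness persuaded him that your careful sudden committee saw each curious orbit below our painting] (words 1–32), and no smaller constituent contains them both. Label: S.

S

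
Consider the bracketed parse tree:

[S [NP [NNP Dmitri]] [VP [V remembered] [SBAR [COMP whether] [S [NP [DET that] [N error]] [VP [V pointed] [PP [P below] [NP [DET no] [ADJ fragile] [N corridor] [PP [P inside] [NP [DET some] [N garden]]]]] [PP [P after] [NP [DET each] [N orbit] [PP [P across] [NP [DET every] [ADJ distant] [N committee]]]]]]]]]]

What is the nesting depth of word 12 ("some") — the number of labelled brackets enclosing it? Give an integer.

10

The word sits inside DET, which is inside NP, inside PP, inside NP, inside PP, inside VP, inside S, inside SBAR, inside VP, inside S — 10 brackets in all.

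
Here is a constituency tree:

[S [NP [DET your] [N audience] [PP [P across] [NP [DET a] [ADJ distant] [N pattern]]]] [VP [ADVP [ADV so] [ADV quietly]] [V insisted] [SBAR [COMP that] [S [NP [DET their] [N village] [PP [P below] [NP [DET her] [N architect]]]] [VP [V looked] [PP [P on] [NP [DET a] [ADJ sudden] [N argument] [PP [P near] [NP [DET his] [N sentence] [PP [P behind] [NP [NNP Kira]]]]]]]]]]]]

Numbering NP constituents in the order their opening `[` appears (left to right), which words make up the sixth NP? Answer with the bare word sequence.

his sentence behind Kira

The NP opening brackets appear, in order, over: "your audience across a distant pattern"; "a distant pattern"; "their village below her architect"; "her architect"; "a sudden argument near his sentence behind Kira"; "his sentence behind Kira"; "Kira". The sixth one spans "his sentence behind Kira".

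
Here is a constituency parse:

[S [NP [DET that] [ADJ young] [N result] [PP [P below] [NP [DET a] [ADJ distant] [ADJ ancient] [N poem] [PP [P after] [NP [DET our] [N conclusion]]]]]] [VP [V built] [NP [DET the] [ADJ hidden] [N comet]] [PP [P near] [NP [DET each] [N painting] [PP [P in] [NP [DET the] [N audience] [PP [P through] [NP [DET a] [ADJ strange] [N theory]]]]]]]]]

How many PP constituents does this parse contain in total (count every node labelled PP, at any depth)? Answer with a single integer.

Scanning left to right, an opening `[PP` appears at word positions 4, 9, 16, 19, 22 — 5 in total.

5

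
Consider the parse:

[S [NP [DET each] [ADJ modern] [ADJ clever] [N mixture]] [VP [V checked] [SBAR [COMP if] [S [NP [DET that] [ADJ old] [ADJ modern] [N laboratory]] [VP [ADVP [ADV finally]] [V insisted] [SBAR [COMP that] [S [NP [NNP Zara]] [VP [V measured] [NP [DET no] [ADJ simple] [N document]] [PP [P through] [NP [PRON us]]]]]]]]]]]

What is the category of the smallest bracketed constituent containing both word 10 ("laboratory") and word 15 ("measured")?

The smallest bracket enclosing both words is [S that old modern laboratory finally insisted that Zara measured no simple document through us], so the label is S.

S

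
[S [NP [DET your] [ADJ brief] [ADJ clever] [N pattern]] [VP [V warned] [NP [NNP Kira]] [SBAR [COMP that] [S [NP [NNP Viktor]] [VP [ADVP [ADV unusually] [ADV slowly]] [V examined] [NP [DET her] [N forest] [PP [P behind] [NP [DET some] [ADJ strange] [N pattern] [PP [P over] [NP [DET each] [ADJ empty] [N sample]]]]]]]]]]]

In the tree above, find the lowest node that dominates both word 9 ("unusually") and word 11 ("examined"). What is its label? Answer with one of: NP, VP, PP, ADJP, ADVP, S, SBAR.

VP

Word 9 lies under S → VP → SBAR → S → VP → ADVP → ADV; word 11 lies under S → VP → SBAR → S → VP → V. The lowest shared node is the VP.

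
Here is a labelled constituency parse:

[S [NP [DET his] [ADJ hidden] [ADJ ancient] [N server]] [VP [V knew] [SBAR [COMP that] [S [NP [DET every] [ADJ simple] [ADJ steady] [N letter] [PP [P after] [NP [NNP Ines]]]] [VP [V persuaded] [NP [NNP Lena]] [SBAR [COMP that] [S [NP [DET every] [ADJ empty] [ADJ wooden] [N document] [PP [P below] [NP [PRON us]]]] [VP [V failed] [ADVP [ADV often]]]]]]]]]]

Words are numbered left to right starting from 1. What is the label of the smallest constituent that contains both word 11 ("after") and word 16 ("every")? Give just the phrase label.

Word 11 lies under S → VP → SBAR → S → NP → PP → P; word 16 lies under S → VP → SBAR → S → VP → SBAR → S → NP → DET. The lowest shared node is the S.

S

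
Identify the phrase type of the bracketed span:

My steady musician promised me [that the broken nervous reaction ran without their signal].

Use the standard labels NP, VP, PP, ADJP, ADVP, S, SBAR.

SBAR

"that" is the head of the bracketed span, so the span is a subordinate clause: SBAR.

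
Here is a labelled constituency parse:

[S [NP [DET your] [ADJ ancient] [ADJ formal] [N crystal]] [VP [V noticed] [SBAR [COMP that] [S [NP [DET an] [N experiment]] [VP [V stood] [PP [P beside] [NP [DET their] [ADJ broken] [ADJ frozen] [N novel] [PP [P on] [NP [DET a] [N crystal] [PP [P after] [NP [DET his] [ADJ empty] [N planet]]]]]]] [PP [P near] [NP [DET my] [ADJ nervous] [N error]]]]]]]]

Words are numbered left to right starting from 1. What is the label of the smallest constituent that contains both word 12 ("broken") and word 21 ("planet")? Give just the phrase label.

NP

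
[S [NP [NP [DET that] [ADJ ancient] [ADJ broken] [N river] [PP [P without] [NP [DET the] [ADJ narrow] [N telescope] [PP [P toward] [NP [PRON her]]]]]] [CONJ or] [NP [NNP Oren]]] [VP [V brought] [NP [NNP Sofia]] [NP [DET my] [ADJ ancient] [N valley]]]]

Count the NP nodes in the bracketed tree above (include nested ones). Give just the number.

The NP constituents are: [NP that ancient broken river without the narrow telescope toward her or Oren]; [NP that ancient broken river without the narrow telescope toward her]; [NP the narrow telescope toward her]; [NP her]; [NP Oren]; [NP Sofia] …. Total: 7.

7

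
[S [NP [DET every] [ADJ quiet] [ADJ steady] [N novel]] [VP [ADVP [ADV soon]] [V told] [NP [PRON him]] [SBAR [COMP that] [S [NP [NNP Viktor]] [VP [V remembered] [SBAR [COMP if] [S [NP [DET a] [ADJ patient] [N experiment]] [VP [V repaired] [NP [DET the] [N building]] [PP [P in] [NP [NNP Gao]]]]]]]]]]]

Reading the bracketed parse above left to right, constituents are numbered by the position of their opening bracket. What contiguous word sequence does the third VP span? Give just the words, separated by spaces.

repaired the building in Gao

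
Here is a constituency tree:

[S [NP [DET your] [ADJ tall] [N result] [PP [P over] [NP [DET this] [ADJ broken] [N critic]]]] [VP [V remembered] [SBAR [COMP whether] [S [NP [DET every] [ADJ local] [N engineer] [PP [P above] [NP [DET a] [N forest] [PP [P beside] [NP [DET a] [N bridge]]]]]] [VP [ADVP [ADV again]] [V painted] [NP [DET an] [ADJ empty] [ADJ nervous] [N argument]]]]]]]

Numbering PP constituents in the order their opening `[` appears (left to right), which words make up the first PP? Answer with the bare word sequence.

over this broken critic

Opening `[PP` markers occur at word positions 4, 13, 16; the first of these opens the constituent [PP over this broken critic].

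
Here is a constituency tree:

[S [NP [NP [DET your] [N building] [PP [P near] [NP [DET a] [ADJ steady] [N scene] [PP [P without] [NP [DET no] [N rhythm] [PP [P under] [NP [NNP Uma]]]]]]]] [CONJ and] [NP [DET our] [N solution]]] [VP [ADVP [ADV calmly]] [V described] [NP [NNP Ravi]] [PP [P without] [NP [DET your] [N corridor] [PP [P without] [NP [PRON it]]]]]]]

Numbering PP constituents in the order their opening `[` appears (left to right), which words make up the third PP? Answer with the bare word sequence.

Opening `[PP` markers occur at word positions 3, 7, 10, 18, 21; the third of these opens the constituent [PP under Uma].

under Uma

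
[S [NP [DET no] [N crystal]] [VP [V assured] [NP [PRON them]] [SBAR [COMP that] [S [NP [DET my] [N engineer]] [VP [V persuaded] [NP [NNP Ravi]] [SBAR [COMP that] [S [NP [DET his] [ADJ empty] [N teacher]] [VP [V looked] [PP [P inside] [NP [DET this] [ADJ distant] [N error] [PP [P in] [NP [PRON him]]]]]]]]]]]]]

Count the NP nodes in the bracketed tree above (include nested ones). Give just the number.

7

Scanning left to right, an opening `[NP` appears at word positions 1, 4, 6, 9, 11, 16, 20 — 7 in total.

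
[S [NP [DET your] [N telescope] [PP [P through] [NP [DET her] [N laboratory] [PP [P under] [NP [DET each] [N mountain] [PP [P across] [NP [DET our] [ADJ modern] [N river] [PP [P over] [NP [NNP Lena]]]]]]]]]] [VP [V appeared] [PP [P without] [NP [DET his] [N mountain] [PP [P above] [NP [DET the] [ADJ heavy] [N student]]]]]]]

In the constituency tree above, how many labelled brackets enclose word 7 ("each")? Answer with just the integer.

7

The word sits inside DET, which is inside NP, inside PP, inside NP, inside PP, inside NP, inside S — 7 brackets in all.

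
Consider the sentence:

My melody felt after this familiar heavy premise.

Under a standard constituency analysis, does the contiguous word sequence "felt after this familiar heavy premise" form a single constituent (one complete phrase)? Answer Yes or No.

Yes

The sequence corresponds to a single VP node — the verb phrase "felt after this familiar heavy premise".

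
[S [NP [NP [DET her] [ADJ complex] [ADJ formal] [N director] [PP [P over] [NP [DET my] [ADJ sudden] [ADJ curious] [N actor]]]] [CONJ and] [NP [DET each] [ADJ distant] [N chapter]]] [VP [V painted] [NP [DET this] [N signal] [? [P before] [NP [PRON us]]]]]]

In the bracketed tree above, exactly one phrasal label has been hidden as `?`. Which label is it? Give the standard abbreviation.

PP

Looking at what the `?` directly dominates — P 'before', NP — this is a prepositional phrase (PP).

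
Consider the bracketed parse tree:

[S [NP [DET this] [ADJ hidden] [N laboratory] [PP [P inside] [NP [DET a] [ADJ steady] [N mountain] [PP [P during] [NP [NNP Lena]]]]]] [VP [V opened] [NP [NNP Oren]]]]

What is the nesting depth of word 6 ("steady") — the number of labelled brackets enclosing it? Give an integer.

Counting open brackets not yet closed at "steady": [S [NP [PP [NP [ADJ = 5.

5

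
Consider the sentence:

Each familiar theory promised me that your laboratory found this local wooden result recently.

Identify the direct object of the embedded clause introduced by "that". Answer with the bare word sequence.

"found" heads the VP of the embedded clause introduced by "that", and "this local wooden result" is its direct object.

this local wooden result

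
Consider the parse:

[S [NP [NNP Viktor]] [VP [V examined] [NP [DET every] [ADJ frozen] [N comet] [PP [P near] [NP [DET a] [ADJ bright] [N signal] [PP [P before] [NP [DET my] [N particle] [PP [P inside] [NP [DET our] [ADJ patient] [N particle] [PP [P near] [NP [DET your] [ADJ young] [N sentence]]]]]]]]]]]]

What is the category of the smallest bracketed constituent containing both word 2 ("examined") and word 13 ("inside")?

The smallest bracket enclosing both words is [VP examined every frozen comet near a bright signal before my particle inside our patient particle near your young sentence], so the label is VP.

VP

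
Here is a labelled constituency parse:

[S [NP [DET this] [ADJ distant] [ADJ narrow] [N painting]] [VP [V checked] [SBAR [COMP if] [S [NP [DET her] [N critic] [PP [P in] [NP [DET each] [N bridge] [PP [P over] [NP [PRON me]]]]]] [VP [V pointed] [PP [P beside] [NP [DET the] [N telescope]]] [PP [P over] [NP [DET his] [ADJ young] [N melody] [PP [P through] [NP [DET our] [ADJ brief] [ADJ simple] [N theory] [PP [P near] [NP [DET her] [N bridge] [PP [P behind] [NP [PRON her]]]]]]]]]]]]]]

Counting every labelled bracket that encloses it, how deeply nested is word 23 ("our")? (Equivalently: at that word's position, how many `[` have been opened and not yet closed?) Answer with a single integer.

10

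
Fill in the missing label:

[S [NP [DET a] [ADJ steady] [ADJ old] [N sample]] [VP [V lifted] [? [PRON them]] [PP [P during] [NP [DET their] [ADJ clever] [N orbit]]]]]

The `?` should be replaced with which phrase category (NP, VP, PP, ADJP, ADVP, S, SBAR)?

The `?` node immediately contains: PRON 'them'. That is the internal structure of a noun phrase, so the label is NP.

NP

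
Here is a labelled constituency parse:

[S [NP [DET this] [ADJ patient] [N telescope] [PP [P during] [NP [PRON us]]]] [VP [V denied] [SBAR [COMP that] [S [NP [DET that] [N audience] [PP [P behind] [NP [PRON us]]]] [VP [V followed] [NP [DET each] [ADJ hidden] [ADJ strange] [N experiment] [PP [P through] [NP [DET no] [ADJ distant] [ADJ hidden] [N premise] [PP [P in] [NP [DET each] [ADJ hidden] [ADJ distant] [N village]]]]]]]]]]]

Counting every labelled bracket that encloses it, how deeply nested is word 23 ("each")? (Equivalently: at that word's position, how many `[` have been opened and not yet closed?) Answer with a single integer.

The word sits inside DET, which is inside NP, inside PP, inside NP, inside PP, inside NP, inside VP, inside S, inside SBAR, inside VP, inside S — 11 brackets in all.

11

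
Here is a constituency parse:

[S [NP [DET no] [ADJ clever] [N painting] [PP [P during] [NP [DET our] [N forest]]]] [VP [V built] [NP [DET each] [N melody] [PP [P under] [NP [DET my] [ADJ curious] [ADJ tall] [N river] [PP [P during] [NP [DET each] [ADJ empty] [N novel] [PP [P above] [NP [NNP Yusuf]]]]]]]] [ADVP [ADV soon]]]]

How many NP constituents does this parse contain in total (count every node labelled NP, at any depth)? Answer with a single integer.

6

The NP constituents are: [NP no clever painting during our forest]; [NP our forest]; [NP each melody under my curious tall river during each empty novel above Yusuf]; [NP my curious tall river during each empty novel above Yusuf]; [NP each empty novel above Yusuf]; [NP Yusuf]. Total: 6.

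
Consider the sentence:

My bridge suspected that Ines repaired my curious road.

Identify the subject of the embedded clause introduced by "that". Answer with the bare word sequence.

Ines

In the embedded clause introduced by "that" the verb is "repaired"; the NP preceding it, "Ines", is the subject.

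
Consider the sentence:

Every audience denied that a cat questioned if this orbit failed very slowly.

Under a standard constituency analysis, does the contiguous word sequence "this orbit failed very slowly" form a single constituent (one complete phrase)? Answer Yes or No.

Yes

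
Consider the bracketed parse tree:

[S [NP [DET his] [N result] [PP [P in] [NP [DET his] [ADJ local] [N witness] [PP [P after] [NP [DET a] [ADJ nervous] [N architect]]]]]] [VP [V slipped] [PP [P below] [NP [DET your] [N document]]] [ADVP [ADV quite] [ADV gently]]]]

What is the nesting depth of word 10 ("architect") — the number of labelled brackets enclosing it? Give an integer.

Path from the root down to the word: S → NP → PP → NP → PP → NP → N. That is 7 enclosing brackets.

7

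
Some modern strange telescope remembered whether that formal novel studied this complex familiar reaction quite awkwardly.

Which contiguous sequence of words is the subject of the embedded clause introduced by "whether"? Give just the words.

that formal novel

The subject of the embedded clause introduced by "whether" is the NP immediately before the verb "studied": "that formal novel".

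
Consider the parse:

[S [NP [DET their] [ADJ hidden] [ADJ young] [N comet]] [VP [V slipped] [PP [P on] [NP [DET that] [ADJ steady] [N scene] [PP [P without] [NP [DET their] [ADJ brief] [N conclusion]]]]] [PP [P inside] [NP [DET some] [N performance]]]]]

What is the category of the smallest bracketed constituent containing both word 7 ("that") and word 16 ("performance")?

VP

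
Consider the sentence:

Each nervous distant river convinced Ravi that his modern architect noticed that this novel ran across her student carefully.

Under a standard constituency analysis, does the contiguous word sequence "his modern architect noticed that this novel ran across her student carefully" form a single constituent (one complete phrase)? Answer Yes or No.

Yes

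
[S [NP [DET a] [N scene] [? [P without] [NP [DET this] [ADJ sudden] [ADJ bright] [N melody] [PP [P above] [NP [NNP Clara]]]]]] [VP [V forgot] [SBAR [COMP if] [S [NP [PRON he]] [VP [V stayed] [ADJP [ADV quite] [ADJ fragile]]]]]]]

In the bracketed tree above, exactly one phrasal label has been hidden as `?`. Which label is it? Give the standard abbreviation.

Looking at what the `?` directly dominates — P 'without', NP — this is a prepositional phrase (PP).

PP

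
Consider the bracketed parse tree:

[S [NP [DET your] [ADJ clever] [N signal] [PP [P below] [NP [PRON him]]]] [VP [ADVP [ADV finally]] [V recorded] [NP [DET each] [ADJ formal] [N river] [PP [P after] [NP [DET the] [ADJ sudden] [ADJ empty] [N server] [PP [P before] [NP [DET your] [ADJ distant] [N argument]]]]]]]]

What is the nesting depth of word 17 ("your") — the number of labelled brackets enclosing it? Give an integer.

8

The word sits inside DET, which is inside NP, inside PP, inside NP, inside PP, inside NP, inside VP, inside S — 8 brackets in all.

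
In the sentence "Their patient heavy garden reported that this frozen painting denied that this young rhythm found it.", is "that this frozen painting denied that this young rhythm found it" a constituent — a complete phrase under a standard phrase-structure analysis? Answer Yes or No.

Yes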